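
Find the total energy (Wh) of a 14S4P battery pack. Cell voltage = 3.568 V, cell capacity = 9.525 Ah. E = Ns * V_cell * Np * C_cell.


V_pack = 14 * 3.568 = 49.952 V
C_pack = 4 * 9.525 = 38.1 Ah
E = V_pack * C_pack = 49.952 * 38.1 = 1903 Wh

1903 Wh


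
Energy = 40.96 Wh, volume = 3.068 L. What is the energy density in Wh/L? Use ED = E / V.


ED = E / V = 40.96 / 3.068 = 13.35 Wh/L

13.35 Wh/L


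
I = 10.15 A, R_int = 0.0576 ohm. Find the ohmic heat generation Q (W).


Q = I^2 * R = 10.15^2 * 0.0576 = 5.934 W

5.934 W


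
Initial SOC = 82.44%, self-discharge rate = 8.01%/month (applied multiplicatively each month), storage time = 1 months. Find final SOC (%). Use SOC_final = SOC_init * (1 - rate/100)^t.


Monthly retention factor = 1 - 8.01/100 = 0.9199
Over 1 months: factor^1 = 0.9199
SOC_final = 82.44 * 0.9199 = 75.84%

75.84%


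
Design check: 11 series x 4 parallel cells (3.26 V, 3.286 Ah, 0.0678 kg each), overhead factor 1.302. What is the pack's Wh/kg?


Step 1: V_pack = 11 * 3.26 = 35.86 V
Step 2: C_pack = 4 * 3.286 = 13.144 Ah
Step 3: E_pack = V_pack * C_pack = 35.86 * 13.144 = 471.34 Wh
Step 4: m_pack = 11 * 4 * 0.0678 * 1.302 = 3.8841 kg
Step 5: ED = E_pack / m_pack = 471.34 / 3.8841 = 121.4 Wh/kg

121.4 Wh/kg


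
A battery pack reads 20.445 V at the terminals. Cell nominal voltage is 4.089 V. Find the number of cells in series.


n = V_pack / V_cell = 20.445 / 4.089 = 5

5


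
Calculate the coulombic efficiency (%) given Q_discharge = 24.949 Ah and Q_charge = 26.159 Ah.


eta_c = Q_dis / Q_chg * 100 = 24.949 / 26.159 * 100 = 95.37%

95.37%


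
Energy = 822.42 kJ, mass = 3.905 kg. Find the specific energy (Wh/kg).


Convert: E = 822.42 kJ = 228.45 Wh
ED = E / m = 228.45 / 3.905 = 58.50 Wh/kg

58.50 Wh/kg


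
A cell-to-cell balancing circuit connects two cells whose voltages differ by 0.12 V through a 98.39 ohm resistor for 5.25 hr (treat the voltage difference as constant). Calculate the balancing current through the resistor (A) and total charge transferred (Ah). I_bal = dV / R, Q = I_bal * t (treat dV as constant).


I_bal = dV / R = 0.12 / 98.39 = 0.0012196 A
Q = I_bal * t = 0.0012196 * 5.25 = 0.006403 Ah

I=0.0012196 A, Q=0.006403 Ah


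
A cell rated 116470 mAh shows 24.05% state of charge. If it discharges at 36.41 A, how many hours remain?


Convert: C_total = 116470 mAh = 116.47 Ah
Step 1: remaining = SOC/100 * C_total = 24.05/100 * 116.47 = 28.011 Ah
Step 2: t = remaining / I = 28.011 / 36.41 = 0.7693 hr

0.7693 hr


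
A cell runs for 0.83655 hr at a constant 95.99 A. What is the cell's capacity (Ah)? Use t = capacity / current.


C = I * t = 95.99 * 0.83655 = 80.30 Ah

80.30 Ah


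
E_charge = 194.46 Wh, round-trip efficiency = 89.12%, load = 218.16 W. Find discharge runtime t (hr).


Step 1: E_discharge = eta/100 * E_charge = 89.12/100 * 194.46 = 173.3 Wh
Step 2: t = E_discharge / P = 173.3 / 218.16 = 0.7944 hr

0.7944 hr


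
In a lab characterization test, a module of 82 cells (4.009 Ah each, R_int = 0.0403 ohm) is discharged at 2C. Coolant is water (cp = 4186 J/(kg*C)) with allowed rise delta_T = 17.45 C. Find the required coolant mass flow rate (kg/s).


Step 1: I = 2 * 4.009 = 8.018 A
Step 2: Q_cell = I^2 * R = 8.018^2 * 0.0403 = 2.5908 W
Step 3: Q_total = 82 * 2.5908 = 212.45 W
Step 4: m_dot = Q_total / (cp * dT) = 212.45 / (4186 * 17.45) = 0.002908 kg/s

0.002908 kg/s


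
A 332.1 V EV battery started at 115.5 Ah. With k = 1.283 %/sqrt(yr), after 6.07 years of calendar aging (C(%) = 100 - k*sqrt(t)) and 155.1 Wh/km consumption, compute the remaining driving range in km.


Step 1: capacity retention = 100 - 1.283 * sqrt(6.07) = 100 - 1.283 * 2.4637 = 96.839%
Step 2: C_now = 115.5 * 96.839/100 = 111.85 Ah
Step 3: E_pack = V * C_now = 332.1 * 111.85 = 37145 Wh
Step 4: range = E_pack / consumption = 37145 / 155.1 = 239.5 km

239.5 km


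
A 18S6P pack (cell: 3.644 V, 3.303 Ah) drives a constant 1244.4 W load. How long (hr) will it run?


Step 1: E_pack = Ns * V_cell * Np * C_cell = 18 * 3.644 * 6 * 3.303 = 1299.9 Wh
Step 2: t = E_pack / P = 1299.9 / 1244.4 = 1.045 hr

1.045 hr


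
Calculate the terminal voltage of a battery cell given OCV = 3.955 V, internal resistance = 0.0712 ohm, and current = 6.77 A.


IR drop = 6.77 * 0.0712 = 0.48202 V
V = 3.955 - 0.48202 = 3.473 V

3.473 V


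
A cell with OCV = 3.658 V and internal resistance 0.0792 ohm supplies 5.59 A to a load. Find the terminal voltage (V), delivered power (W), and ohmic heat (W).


Step 1: V_terminal = OCV - I*R = 3.658 - 5.59 * 0.0792 = 3.2153 V
Step 2: P_out = V_terminal * I = 3.2153 * 5.59 = 17.97 W
Step 3: Q = I^2 * R = 5.59^2 * 0.0792 = 2.475 W

V=3.2153 V, P=17.97 W, Q=2.475 W


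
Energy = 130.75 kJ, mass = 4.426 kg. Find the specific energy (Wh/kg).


Convert: E = 130.75 kJ = 36.319 Wh
ED = E / m = 36.319 / 4.426 = 8.206 Wh/kg

8.206 Wh/kg


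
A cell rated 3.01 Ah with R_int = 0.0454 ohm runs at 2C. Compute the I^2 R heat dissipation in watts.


Step 1: I = C_rate * capacity = 2 * 3.01 = 6.02 A
Step 2: Q = I^2 * R = 6.02^2 * 0.0454 = 36.24 * 0.0454 = 1.645 W

1.645 W


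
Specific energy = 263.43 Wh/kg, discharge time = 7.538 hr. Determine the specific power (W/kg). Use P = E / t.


P_specific = E / t = 263.43 / 7.538 = 34.95 W/kg

34.95 W/kg


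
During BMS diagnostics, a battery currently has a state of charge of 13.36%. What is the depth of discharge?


DOD = 100 - SOC = 100 - 13.36 = 86.64%

86.64%


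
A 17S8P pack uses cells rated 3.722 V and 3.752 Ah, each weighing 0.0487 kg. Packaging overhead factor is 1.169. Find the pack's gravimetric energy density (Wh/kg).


Step 1: V_pack = 17 * 3.722 = 63.274 V
Step 2: C_pack = 8 * 3.752 = 30.016 Ah
Step 3: E_pack = V_pack * C_pack = 63.274 * 30.016 = 1899.2 Wh
Step 4: m_pack = 17 * 8 * 0.0487 * 1.169 = 7.7425 kg
Step 5: ED = E_pack / m_pack = 1899.2 / 7.7425 = 245.3 Wh/kg

245.3 Wh/kg


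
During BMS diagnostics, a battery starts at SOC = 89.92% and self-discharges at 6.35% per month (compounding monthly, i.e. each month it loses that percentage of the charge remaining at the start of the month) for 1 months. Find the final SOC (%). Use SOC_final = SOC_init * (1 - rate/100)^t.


decay = (1 - 6.35/100)^1 = 0.9365
SOC_final = 89.92 * 0.9365 = 84.21%

84.21%


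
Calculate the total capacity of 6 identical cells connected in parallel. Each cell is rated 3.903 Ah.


Parallel capacities add: 6 * 3.903 Ah = 23.418 Ah

23.418 Ah


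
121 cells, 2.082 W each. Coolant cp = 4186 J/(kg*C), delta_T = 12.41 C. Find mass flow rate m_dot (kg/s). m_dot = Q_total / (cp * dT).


Q_total = 121 * 2.082 = 251.92 W
m_dot = Q_total / (cp * dT) = 251.92 / (4186 * 12.41) = 0.004849 kg/s

0.004849 kg/s


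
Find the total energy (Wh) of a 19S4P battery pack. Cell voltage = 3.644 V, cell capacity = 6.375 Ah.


E = Ns * Vcell * Np * Ccell = 19 * 3.644 * 4 * 6.375 = 1766 Wh

1766 Wh


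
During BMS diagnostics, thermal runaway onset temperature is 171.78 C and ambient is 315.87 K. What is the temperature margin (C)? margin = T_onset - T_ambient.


Convert: T_ambient = 315.87 K = 42.72 C
margin = 171.78 - 42.72 = 129.06 C

129.06 C


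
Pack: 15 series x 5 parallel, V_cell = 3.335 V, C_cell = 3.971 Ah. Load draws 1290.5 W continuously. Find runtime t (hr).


Step 1: E_pack = Ns * V_cell * Np * C_cell = 15 * 3.335 * 5 * 3.971 = 993.25 Wh
Step 2: t = E_pack / P = 993.25 / 1290.5 = 0.7697 hr

0.7697 hr


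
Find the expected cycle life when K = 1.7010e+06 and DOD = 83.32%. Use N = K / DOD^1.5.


Step 1: DOD^1.5 = 83.32^1.5 = 760.54
Step 2: N = 1.7010e+06 / 760.54 = 2237 cycles

2237 cycles


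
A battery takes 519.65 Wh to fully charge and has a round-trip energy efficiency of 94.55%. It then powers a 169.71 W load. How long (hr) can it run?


Step 1: E_discharge = eta/100 * E_charge = 94.55/100 * 519.65 = 491.33 Wh
Step 2: t = E_discharge / P = 491.33 / 169.71 = 2.895 hr

2.895 hr


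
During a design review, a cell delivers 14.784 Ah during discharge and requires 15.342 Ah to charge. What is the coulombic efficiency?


eta_c = Q_dis / Q_chg * 100 = 14.784 / 15.342 * 100 = 96.36%

96.36%


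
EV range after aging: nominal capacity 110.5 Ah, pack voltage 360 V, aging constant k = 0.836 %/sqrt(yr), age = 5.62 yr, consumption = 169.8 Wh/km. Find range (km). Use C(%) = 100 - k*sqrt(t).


Step 1: capacity retention = 100 - 0.836 * sqrt(5.62) = 100 - 0.836 * 2.3707 = 98.018%
Step 2: C_now = 110.5 * 98.018/100 = 108.31 Ah
Step 3: E_pack = V * C_now = 360 * 108.31 = 38992 Wh
Step 4: range = E_pack / consumption = 38992 / 169.8 = 229.6 km

229.6 km


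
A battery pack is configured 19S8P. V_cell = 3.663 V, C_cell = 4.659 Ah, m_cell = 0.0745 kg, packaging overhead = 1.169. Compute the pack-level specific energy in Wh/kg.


Step 1: V_pack = 19 * 3.663 = 69.597 V
Step 2: C_pack = 8 * 4.659 = 37.272 Ah
Step 3: E_pack = V_pack * C_pack = 69.597 * 37.272 = 2594 Wh
Step 4: m_pack = 19 * 8 * 0.0745 * 1.169 = 13.238 kg
Step 5: ED = E_pack / m_pack = 2594 / 13.238 = 196.0 Wh/kg

196.0 Wh/kg


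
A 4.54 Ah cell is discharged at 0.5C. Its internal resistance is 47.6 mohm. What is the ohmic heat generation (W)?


Convert: R = 47.6 mohm = 0.0476 ohm
Step 1: I = C_rate * capacity = 0.5 * 4.54 = 2.27 A
Step 2: Q = I^2 * R = 2.27^2 * 0.0476 = 5.1529 * 0.0476 = 0.2453 W

0.2453 W


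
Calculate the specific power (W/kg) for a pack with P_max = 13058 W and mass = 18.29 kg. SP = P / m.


Specific power = 13058 W / 18.29 kg = 713.9 W/kg

713.9 W/kg


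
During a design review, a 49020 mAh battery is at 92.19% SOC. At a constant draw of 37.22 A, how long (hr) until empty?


Convert: C_total = 49020 mAh = 49.02 Ah
Step 1: remaining = SOC/100 * C_total = 92.19/100 * 49.02 = 45.192 Ah
Step 2: t = remaining / I = 45.192 / 37.22 = 1.214 hr

1.214 hr


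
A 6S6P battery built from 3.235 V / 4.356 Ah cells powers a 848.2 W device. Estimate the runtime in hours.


Step 1: E_pack = Ns * V_cell * Np * C_cell = 6 * 3.235 * 6 * 4.356 = 507.3 Wh
Step 2: t = E_pack / P = 507.3 / 848.2 = 0.5981 hr

0.5981 hr


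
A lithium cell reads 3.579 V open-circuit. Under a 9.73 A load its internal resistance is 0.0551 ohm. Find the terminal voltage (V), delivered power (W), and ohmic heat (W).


Step 1: V_terminal = OCV - I*R = 3.579 - 9.73 * 0.0551 = 3.0429 V
Step 2: P_out = V_terminal * I = 3.0429 * 9.73 = 29.61 W
Step 3: Q = I^2 * R = 9.73^2 * 0.0551 = 5.216 W

V=3.0429 V, P=29.61 W, Q=5.216 W


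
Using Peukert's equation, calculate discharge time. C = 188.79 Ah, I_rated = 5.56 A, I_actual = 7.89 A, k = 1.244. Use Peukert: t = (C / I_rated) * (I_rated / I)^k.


t_rated = C / I_rated = 188.79 / 5.56 = 33.955 hr
(I_rated/I)^k = (0.70469)^1.244 = 0.64701
t = t_rated * (I_rated/I)^k = 33.955 * 0.64701 = 21.97 hr

21.97 hr


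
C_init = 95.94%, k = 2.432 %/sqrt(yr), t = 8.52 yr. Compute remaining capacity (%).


sqrt(t) = sqrt(8.52) = 2.9189
C_final = 95.94 - 2.432 * 2.9189 = 88.84%

88.84%


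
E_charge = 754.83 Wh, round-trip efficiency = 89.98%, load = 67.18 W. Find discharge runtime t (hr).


Step 1: E_discharge = eta/100 * E_charge = 89.98/100 * 754.83 = 679.2 Wh
Step 2: t = E_discharge / P = 679.2 / 67.18 = 10.11 hr

10.11 hr


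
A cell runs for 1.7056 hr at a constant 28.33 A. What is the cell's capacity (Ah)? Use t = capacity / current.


C = I * t = 28.33 * 1.7056 = 48.32 Ah

48.32 Ah


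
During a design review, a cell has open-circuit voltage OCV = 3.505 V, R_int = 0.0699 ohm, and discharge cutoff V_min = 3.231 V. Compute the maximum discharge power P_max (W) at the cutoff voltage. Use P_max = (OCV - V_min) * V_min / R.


P_max = (OCV - V_min) * V_min / R = (3.505 - 3.231) * 3.231 / 0.0699 = 0.274 * 3.231 / 0.0699 = 12.67 W

12.67 W


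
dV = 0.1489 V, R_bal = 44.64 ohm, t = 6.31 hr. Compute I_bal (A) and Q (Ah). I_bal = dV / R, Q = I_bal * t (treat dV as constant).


I_bal = dV / R = 0.1489 / 44.64 = 0.0033356 A
Q = I_bal * t = 0.0033356 * 6.31 = 0.02105 Ah

I=0.0033356 A, Q=0.02105 Ah


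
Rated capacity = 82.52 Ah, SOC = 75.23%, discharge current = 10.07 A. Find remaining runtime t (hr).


Step 1: remaining = SOC/100 * C_total = 75.23/100 * 82.52 = 62.08 Ah
Step 2: t = remaining / I = 62.08 / 10.07 = 6.165 hr

6.165 hr


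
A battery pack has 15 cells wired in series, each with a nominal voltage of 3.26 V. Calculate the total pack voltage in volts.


V_pack = n * V_cell = 15 * 3.26 = 48.9 V

48.9 V


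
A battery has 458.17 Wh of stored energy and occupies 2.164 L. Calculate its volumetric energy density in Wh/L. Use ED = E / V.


ED = E / V = 458.17 / 2.164 = 211.7 Wh/L

211.7 Wh/L


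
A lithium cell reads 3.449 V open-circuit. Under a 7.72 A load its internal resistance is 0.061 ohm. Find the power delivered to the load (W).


Step 1: V_terminal = OCV - I*R = 3.449 - 7.72 * 0.061 = 2.9781 V
Step 2: P_out = V_terminal * I = 2.9781 * 7.72 = 22.99 W

22.99 W


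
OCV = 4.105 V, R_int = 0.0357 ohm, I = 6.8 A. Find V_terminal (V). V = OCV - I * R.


V = OCV - I*R = 4.105 - 6.8 * 0.0357 = 3.862 V

3.862 V


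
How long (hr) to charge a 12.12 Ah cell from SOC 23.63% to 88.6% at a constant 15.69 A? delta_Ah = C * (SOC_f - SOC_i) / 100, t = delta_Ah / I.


Step 1: dSOC = 88.6% - 23.63% = 64.97%
Step 2: delta_Ah = 12.12 * 64.97 / 100 = 7.8744 Ah
Step 3: t = 7.8744 / 15.69 = 0.5019 hr

0.5019 hr


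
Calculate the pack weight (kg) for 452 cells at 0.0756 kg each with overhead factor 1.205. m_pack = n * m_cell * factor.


Cell mass sum = 452 * 0.0756 = 34.171 kg
With overhead 1.205: m_pack = 34.171 * 1.205 = 41.18 kg

41.18 kg


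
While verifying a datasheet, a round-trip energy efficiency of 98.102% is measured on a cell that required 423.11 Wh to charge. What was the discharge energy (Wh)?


E_dis = eta/100 * E_chg = 98.102/100 * 423.11 = 415.1 Wh

415.1 Wh


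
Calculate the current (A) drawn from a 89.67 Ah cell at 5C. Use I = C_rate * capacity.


I = C_rate * capacity = 5 * 89.67 = 448.35 A

448.35 A


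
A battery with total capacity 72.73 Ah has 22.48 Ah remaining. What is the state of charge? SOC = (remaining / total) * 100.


SOC = (remaining / total) * 100 = (22.48 / 72.73) * 100 = 30.91%

30.91%


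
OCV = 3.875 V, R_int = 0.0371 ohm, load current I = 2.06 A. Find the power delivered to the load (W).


Step 1: V_terminal = OCV - I*R = 3.875 - 2.06 * 0.0371 = 3.7986 V
Step 2: P_out = V_terminal * I = 3.7986 * 2.06 = 7.825 W

7.825 W


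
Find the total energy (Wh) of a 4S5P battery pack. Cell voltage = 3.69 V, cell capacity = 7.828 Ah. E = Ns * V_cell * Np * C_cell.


V_pack = 4 * 3.69 = 14.76 V
C_pack = 5 * 7.828 = 39.14 Ah
E = V_pack * C_pack = 14.76 * 39.14 = 577.7 Wh

577.7 Wh


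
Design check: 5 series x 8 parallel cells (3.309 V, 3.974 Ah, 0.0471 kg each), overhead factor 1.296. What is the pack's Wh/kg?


Step 1: V_pack = 5 * 3.309 = 16.545 V
Step 2: C_pack = 8 * 3.974 = 31.792 Ah
Step 3: E_pack = V_pack * C_pack = 16.545 * 31.792 = 526 Wh
Step 4: m_pack = 5 * 8 * 0.0471 * 1.296 = 2.4417 kg
Step 5: ED = E_pack / m_pack = 526 / 2.4417 = 215.4 Wh/kg

215.4 Wh/kg


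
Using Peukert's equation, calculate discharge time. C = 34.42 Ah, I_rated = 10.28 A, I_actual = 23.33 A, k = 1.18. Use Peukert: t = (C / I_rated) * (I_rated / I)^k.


Step 1: t_rated = C / I_rated = 34.42 / 10.28 = 3.3482 hr
Step 2: ratio = 10.28 / 23.33 = 0.44063
Step 3: ratio^k = 0.44063^1.18 = 0.3802
Step 4: t = t_rated * ratio^k = 3.3482 * 0.3802 = 1.273 hr

1.273 hr


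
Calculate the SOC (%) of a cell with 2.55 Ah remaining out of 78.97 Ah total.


SOC = (remaining / total) * 100 = (2.55 / 78.97) * 100 = 3.229%

3.229%


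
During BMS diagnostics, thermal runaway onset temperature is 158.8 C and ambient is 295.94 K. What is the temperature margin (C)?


Convert: T_ambient = 295.94 K = 22.79 C
margin = 158.8 - 22.79 = 136.01 C

136.01 C


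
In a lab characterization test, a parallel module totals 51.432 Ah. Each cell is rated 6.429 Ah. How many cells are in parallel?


n = C_total / C_cell = 51.432 / 6.429 = 8

8


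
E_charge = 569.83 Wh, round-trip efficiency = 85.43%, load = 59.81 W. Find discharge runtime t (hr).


Step 1: E_discharge = eta/100 * E_charge = 85.43/100 * 569.83 = 486.81 Wh
Step 2: t = E_discharge / P = 486.81 / 59.81 = 8.139 hr

8.139 hr


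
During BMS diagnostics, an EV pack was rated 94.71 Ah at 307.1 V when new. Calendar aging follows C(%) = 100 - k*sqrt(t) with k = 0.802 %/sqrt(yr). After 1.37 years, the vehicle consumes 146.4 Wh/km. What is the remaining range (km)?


Step 1: capacity retention = 100 - 0.802 * sqrt(1.37) = 100 - 0.802 * 1.1705 = 99.061%
Step 2: C_now = 94.71 * 99.061/100 = 93.821 Ah
Step 3: E_pack = V * C_now = 307.1 * 93.821 = 28812 Wh
Step 4: range = E_pack / consumption = 28812 / 146.4 = 196.8 km

196.8 km


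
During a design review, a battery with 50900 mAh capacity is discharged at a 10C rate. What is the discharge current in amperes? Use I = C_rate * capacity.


Convert: capacity = 50900 mAh = 50.9 Ah
At 10C: I = 10 * 50.9 Ah = 509 A

509 A


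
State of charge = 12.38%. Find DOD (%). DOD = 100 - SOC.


Complement of SOC: DOD = 100% - 12.38% = 87.62%

87.62%


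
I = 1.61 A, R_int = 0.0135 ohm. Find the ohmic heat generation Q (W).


Q = I^2 * R = 1.61^2 * 0.0135 = 0.03499 W

0.03499 W


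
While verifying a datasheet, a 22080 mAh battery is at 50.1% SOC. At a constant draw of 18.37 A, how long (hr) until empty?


Convert: C_total = 22080 mAh = 22.08 Ah
Step 1: remaining = SOC/100 * C_total = 50.1/100 * 22.08 = 11.062 Ah
Step 2: t = remaining / I = 11.062 / 18.37 = 0.6022 hr

0.6022 hr


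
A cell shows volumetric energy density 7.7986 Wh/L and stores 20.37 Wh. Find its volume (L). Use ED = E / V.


V = E / ED = 20.37 / 7.7986 = 2.612 L

2.612 L


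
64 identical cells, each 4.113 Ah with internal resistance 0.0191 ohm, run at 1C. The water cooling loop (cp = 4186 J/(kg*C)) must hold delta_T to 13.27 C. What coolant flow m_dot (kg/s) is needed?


Step 1: I = 1 * 4.113 = 4.113 A
Step 2: Q_cell = I^2 * R = 4.113^2 * 0.0191 = 0.32311 W
Step 3: Q_total = 64 * 0.32311 = 20.679 W
Step 4: m_dot = Q_total / (cp * dT) = 20.679 / (4186 * 13.27) = 3.723e-04 kg/s

3.723e-04 kg/s


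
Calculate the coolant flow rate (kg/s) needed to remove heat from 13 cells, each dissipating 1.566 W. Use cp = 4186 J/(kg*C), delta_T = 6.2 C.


Q_total = 13 * 1.566 = 20.358 W
m_dot = Q_total / (cp * dT) = 20.358 / (4186 * 6.2) = 7.844e-04 kg/s

7.844e-04 kg/s


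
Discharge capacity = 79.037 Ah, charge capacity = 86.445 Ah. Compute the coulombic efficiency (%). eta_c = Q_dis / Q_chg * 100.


eta_c = Q_dis / Q_chg * 100 = 79.037 / 86.445 * 100 = 91.43%

91.43%


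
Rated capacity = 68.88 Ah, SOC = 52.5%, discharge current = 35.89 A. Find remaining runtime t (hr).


Step 1: remaining = SOC/100 * C_total = 52.5/100 * 68.88 = 36.162 Ah
Step 2: t = remaining / I = 36.162 / 35.89 = 1.008 hr

1.008 hr


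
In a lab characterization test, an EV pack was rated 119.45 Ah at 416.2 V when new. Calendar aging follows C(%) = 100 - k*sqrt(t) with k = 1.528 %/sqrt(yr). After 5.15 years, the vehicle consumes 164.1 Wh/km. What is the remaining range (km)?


Step 1: capacity retention = 100 - 1.528 * sqrt(5.15) = 100 - 1.528 * 2.2694 = 96.532%
Step 2: C_now = 119.45 * 96.532/100 = 115.31 Ah
Step 3: E_pack = V * C_now = 416.2 * 115.31 = 47992 Wh
Step 4: range = E_pack / consumption = 47992 / 164.1 = 292.5 km

292.5 km


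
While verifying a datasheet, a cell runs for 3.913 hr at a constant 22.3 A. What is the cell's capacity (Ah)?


C = I * t = 22.3 * 3.913 = 87.26 Ah

87.26 Ah


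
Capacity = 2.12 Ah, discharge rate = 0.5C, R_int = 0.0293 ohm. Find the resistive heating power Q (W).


Step 1: I = C_rate * capacity = 0.5 * 2.12 = 1.06 A
Step 2: Q = I^2 * R = 1.06^2 * 0.0293 = 1.1236 * 0.0293 = 0.03292 W

0.03292 W


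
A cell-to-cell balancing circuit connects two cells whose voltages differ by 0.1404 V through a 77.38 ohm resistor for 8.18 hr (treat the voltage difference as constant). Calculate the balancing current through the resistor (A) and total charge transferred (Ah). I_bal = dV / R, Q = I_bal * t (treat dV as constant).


First, Ohm's law: I_bal = 0.1404 V / 77.38 ohm = 0.0018144 A
Then Q = I * t = 0.0018144 A * 8.18 hr = 0.01484 Ah

I=0.0018144 A, Q=0.01484 Ah


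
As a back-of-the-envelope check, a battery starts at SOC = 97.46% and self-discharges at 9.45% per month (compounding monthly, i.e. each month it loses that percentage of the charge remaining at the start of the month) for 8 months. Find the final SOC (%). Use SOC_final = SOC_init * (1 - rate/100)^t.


Monthly retention factor = 1 - 9.45/100 = 0.9055
Over 8 months: factor^8 = 0.45197
SOC_final = 97.46 * 0.45197 = 44.05%

44.05%


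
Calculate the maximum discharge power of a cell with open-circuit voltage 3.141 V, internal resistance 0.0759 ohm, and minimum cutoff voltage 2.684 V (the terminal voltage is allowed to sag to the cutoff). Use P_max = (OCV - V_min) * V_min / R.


P_max = (OCV - V_min) * V_min / R = (3.141 - 2.684) * 2.684 / 0.0759 = 0.457 * 2.684 / 0.0759 = 16.16 W

16.16 W


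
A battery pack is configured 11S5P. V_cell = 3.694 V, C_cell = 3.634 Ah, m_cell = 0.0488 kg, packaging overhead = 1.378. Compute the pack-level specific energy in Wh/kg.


Step 1: V_pack = 11 * 3.694 = 40.634 V
Step 2: C_pack = 5 * 3.634 = 18.17 Ah
Step 3: E_pack = V_pack * C_pack = 40.634 * 18.17 = 738.32 Wh
Step 4: m_pack = 11 * 5 * 0.0488 * 1.378 = 3.6986 kg
Step 5: ED = E_pack / m_pack = 738.32 / 3.6986 = 199.6 Wh/kg

199.6 Wh/kg


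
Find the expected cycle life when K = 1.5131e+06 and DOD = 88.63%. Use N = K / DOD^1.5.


Step 1: DOD^1.5 = 88.63^1.5 = 834.39
Step 2: N = 1.5131e+06 / 834.39 = 1813 cycles

1813 cycles


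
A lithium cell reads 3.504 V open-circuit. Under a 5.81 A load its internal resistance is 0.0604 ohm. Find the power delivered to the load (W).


Step 1: V_terminal = OCV - I*R = 3.504 - 5.81 * 0.0604 = 3.1531 V
Step 2: P_out = V_terminal * I = 3.1531 * 5.81 = 18.32 W

18.32 W


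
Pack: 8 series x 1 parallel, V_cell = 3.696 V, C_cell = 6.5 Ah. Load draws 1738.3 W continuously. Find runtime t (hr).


Step 1: E_pack = Ns * V_cell * Np * C_cell = 8 * 3.696 * 1 * 6.5 = 192.19 Wh
Step 2: t = E_pack / P = 192.19 / 1738.3 = 0.1106 hr

0.1106 hr


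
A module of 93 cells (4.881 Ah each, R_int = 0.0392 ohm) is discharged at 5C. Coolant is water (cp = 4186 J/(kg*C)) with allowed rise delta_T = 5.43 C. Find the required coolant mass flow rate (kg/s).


Step 1: I = 5 * 4.881 = 24.405 A
Step 2: Q_cell = I^2 * R = 24.405^2 * 0.0392 = 23.348 W
Step 3: Q_total = 93 * 23.348 = 2171.4 W
Step 4: m_dot = Q_total / (cp * dT) = 2171.4 / (4186 * 5.43) = 0.09553 kg/s

0.09553 kg/s


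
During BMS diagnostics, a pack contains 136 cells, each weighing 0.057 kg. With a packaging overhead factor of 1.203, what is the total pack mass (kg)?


m_pack = n * m_cell * overhead = 136 * 0.057 * 1.203 = 9.326 kg

9.326 kg


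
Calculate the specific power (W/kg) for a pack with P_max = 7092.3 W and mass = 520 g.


Convert: m = 520 g = 0.52 kg
SP = P / m = 7092.3 / 0.52 = 13640 W/kg

13640 W/kg


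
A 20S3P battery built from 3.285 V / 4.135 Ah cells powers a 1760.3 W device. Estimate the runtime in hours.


Step 1: E_pack = Ns * V_cell * Np * C_cell = 20 * 3.285 * 3 * 4.135 = 815.01 Wh
Step 2: t = E_pack / P = 815.01 / 1760.3 = 0.4630 hr

0.4630 hr


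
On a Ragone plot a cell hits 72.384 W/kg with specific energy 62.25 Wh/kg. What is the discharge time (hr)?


t = E / P = 62.25 / 72.384 = 0.8600 hr

0.8600 hr


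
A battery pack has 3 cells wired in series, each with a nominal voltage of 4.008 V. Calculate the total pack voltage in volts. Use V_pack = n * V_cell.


V_pack = n * V_cell = 3 * 4.008 = 12.024 V

12.024 V


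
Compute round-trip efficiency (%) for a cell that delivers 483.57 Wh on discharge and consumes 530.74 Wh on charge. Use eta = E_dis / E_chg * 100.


Round-trip efficiency = 483.57/530.74 * 100% = 91.11%

91.11%


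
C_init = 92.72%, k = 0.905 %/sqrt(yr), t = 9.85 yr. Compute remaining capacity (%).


Step 1: sqrt(9.85 yr) = 3.1385
Step 2: drop = 0.905 * 3.1385 = 2.8403
Step 3: C_final = 92.72 - 2.8403 = 89.88%

89.88%


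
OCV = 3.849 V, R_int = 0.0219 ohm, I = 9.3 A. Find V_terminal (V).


IR drop = 9.3 * 0.0219 = 0.20367 V
V = 3.849 - 0.20367 = 3.645 V

3.645 V


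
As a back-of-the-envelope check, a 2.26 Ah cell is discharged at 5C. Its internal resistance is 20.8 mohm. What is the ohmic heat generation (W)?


Convert: R = 20.8 mohm = 0.0208 ohm
Step 1: I = C_rate * capacity = 5 * 2.26 = 11.3 A
Step 2: Q = I^2 * R = 11.3^2 * 0.0208 = 127.69 * 0.0208 = 2.656 W

2.656 W


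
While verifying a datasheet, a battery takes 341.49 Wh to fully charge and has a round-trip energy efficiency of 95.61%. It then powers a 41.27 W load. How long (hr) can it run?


Step 1: E_discharge = eta/100 * E_charge = 95.61/100 * 341.49 = 326.5 Wh
Step 2: t = E_discharge / P = 326.5 / 41.27 = 7.911 hr

7.911 hr


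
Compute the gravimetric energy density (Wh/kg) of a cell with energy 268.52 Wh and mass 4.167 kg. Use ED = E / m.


Specific energy = 268.52 Wh / 4.167 kg = 64.44 Wh/kg

64.44 Wh/kg


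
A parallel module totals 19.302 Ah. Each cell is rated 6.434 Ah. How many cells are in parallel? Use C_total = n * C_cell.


n = C_total / C_cell = 19.302 / 6.434 = 3

3


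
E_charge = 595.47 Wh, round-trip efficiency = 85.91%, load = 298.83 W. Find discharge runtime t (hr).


Step 1: E_discharge = eta/100 * E_charge = 85.91/100 * 595.47 = 511.57 Wh
Step 2: t = E_discharge / P = 511.57 / 298.83 = 1.712 hr

1.712 hr


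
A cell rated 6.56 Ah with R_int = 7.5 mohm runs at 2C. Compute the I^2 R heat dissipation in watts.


Convert: R = 7.5 mohm = 0.0075 ohm
Step 1: I = C_rate * capacity = 2 * 6.56 = 13.12 A
Step 2: Q = I^2 * R = 13.12^2 * 0.0075 = 172.13 * 0.0075 = 1.291 W

1.291 W


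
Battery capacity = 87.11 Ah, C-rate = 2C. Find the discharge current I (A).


I = C_rate * capacity = 2 * 87.11 = 174.22 A

174.22 A


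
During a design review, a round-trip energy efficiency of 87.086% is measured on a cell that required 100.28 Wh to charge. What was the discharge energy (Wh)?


E_dis = eta/100 * E_chg = 87.086/100 * 100.28 = 87.33 Wh

87.33 Wh


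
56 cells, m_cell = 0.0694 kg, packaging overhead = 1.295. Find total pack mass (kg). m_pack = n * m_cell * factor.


m_pack = n * m_cell * overhead = 56 * 0.0694 * 1.295 = 5.033 kg

5.033 kg


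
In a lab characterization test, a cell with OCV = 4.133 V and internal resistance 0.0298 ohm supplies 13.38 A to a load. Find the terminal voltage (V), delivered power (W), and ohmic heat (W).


Step 1: V_terminal = OCV - I*R = 4.133 - 13.38 * 0.0298 = 3.7343 V
Step 2: P_out = V_terminal * I = 3.7343 * 13.38 = 49.96 W
Step 3: Q = I^2 * R = 13.38^2 * 0.0298 = 5.335 W

V=3.7343 V, P=49.96 W, Q=5.335 W


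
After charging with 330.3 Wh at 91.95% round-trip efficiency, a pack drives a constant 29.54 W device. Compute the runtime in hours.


Step 1: E_discharge = eta/100 * E_charge = 91.95/100 * 330.3 = 303.71 Wh
Step 2: t = E_discharge / P = 303.71 / 29.54 = 10.28 hr

10.28 hr


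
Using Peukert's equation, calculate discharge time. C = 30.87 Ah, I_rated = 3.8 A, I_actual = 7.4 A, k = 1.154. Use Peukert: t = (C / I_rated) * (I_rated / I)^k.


t_rated = C / I_rated = 30.87 / 3.8 = 8.1237 hr
(I_rated/I)^k = (0.51351)^1.154 = 0.46342
t = t_rated * (I_rated/I)^k = 8.1237 * 0.46342 = 3.765 hr

3.765 hr


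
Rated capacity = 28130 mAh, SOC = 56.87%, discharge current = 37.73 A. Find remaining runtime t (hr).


Convert: C_total = 28130 mAh = 28.13 Ah
Step 1: remaining = SOC/100 * C_total = 56.87/100 * 28.13 = 15.998 Ah
Step 2: t = remaining / I = 15.998 / 37.73 = 0.4240 hr

0.4240 hr


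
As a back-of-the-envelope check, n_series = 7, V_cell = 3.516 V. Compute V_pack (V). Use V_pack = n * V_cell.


V_pack = n * V_cell = 7 * 3.516 = 24.612 V

24.612 V


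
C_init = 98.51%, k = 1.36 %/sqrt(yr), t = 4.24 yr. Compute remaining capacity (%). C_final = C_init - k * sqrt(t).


Step 1: sqrt(4.24 yr) = 2.0591
Step 2: drop = 1.36 * 2.0591 = 2.8004
Step 3: C_final = 98.51 - 2.8004 = 95.71%

95.71%


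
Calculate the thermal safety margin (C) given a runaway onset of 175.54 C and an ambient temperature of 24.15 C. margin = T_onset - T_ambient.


margin = T_onset - T_ambient = 175.54 - 24.15 = 151.39 C

151.39 C


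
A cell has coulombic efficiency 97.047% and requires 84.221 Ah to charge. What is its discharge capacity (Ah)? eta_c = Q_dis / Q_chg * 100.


Q_dis = eta/100 * Q_chg = 97.047/100 * 84.221 = 81.73 Ah

81.73 Ah


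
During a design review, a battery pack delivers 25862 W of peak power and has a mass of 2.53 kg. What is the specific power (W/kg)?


Specific power = 25862 W / 2.53 kg = 10220 W/kg

10220 W/kg


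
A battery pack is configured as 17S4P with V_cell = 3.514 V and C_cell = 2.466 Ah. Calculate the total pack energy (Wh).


V_pack = 17 * 3.514 = 59.738 V
C_pack = 4 * 2.466 = 9.864 Ah
E = V_pack * C_pack = 59.738 * 9.864 = 589.3 Wh

589.3 Wh


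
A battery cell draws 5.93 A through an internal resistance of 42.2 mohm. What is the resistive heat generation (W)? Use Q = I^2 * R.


Convert: R = 42.2 mohm = 0.0422 ohm
Q = I^2 * R = 5.93^2 * 0.0422 = 1.484 W

1.484 W


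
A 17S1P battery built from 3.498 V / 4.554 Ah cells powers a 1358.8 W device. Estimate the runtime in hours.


Step 1: E_pack = Ns * V_cell * Np * C_cell = 17 * 3.498 * 1 * 4.554 = 270.81 Wh
Step 2: t = E_pack / P = 270.81 / 1358.8 = 0.1993 hr

0.1993 hr


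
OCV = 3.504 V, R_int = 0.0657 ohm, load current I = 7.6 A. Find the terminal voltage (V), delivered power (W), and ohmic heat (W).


Step 1: V_terminal = OCV - I*R = 3.504 - 7.6 * 0.0657 = 3.0047 V
Step 2: P_out = V_terminal * I = 3.0047 * 7.6 = 22.84 W
Step 3: Q = I^2 * R = 7.6^2 * 0.0657 = 3.795 W

V=3.0047 V, P=22.84 W, Q=3.795 W


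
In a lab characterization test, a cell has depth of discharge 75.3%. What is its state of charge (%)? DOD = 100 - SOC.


SOC = 100 - DOD = 100 - 75.3 = 24.7%

24.7%


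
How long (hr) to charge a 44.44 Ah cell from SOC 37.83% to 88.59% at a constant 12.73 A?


Step 1: dSOC = 88.59% - 37.83% = 50.76%
Step 2: delta_Ah = 44.44 * 50.76 / 100 = 22.558 Ah
Step 3: t = 22.558 / 12.73 = 1.772 hr

1.772 hr


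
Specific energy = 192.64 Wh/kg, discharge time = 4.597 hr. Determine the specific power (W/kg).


Specific power = 192.64 Wh/kg / 4.597 hr = 41.91 W/kg

41.91 W/kg


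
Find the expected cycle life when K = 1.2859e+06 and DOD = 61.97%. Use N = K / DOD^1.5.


Step 1: DOD^1.5 = 61.97^1.5 = 487.83
Step 2: N = 1.2859e+06 / 487.83 = 2636 cycles

2636 cycles


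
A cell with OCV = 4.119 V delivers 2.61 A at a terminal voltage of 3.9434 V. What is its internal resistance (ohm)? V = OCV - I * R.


R = (OCV - V) / I = (4.119 - 3.9434) / 2.61 = 0.06728 ohm

0.06728 ohm


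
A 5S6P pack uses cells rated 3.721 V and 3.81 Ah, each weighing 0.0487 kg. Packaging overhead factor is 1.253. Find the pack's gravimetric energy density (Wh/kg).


Step 1: V_pack = 5 * 3.721 = 18.605 V
Step 2: C_pack = 6 * 3.81 = 22.86 Ah
Step 3: E_pack = V_pack * C_pack = 18.605 * 22.86 = 425.31 Wh
Step 4: m_pack = 5 * 6 * 0.0487 * 1.253 = 1.8306 kg
Step 5: ED = E_pack / m_pack = 425.31 / 1.8306 = 232.3 Wh/kg

232.3 Wh/kg


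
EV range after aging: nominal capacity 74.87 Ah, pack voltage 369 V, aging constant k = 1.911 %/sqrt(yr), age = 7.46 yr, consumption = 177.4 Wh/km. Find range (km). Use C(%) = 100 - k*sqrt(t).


Step 1: capacity retention = 100 - 1.911 * sqrt(7.46) = 100 - 1.911 * 2.7313 = 94.78%
Step 2: C_now = 74.87 * 94.78/100 = 70.962 Ah
Step 3: E_pack = V * C_now = 369 * 70.962 = 26185 Wh
Step 4: range = E_pack / consumption = 26185 / 177.4 = 147.6 km

147.6 km


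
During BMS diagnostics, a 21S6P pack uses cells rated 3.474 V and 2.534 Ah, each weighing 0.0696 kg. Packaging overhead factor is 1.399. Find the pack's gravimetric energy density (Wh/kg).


Step 1: V_pack = 21 * 3.474 = 72.954 V
Step 2: C_pack = 6 * 2.534 = 15.204 Ah
Step 3: E_pack = V_pack * C_pack = 72.954 * 15.204 = 1109.2 Wh
Step 4: m_pack = 21 * 6 * 0.0696 * 1.399 = 12.269 kg
Step 5: ED = E_pack / m_pack = 1109.2 / 12.269 = 90.41 Wh/kg

90.41 Wh/kg


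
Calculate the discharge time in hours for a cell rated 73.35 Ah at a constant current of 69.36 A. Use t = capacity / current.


Runtime = 73.35 Ah / 69.36 A = 1.058 hr

1.058 hr


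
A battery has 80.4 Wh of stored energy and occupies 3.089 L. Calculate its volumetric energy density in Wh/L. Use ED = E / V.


ED = E / V = 80.4 / 3.089 = 26.03 Wh/L

26.03 Wh/L


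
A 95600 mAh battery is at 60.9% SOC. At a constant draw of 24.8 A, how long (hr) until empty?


Convert: C_total = 95600 mAh = 95.6 Ah
Step 1: remaining = SOC/100 * C_total = 60.9/100 * 95.6 = 58.22 Ah
Step 2: t = remaining / I = 58.22 / 24.8 = 2.348 hr

2.348 hr


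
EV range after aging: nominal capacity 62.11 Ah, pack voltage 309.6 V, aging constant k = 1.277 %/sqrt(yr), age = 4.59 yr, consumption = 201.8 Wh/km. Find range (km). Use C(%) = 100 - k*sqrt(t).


Step 1: capacity retention = 100 - 1.277 * sqrt(4.59) = 100 - 1.277 * 2.1424 = 97.264%
Step 2: C_now = 62.11 * 97.264/100 = 60.411 Ah
Step 3: E_pack = V * C_now = 309.6 * 60.411 = 18703 Wh
Step 4: range = E_pack / consumption = 18703 / 201.8 = 92.68 km

92.68 km


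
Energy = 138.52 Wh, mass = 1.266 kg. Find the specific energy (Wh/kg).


ED = E / m = 138.52 / 1.266 = 109.4 Wh/kg

109.4 Wh/kg


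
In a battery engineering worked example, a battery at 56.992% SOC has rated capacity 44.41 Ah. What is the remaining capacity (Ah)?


remaining = SOC / 100 * total = 56.992 / 100 * 44.41 = 25.31 Ah

25.31 Ah


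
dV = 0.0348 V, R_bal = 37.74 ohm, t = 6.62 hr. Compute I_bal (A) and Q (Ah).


I_bal = dV / R = 0.0348 / 37.74 = 9.2210e-04 A
Q = I_bal * t = 9.2210e-04 * 6.62 = 0.006104 Ah

I=9.2210e-04 A, Q=0.006104 Ah


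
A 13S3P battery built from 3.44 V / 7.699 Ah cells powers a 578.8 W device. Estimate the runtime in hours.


Step 1: E_pack = Ns * V_cell * Np * C_cell = 13 * 3.44 * 3 * 7.699 = 1032.9 Wh
Step 2: t = E_pack / P = 1032.9 / 578.8 = 1.785 hr

1.785 hr


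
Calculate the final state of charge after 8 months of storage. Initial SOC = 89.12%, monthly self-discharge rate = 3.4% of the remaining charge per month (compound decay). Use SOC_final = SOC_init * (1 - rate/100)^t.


decay = (1 - 3.4/100)^8 = 0.75826
SOC_final = 89.12 * 0.75826 = 67.58%

67.58%


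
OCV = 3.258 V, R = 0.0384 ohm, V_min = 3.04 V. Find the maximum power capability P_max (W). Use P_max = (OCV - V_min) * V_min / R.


dV = OCV - V_min = 0.218 V (so I_max = dV / R)
P_max = dV * V_min / R = 0.218 * 3.04 / 0.0384 = 17.26 W

17.26 W


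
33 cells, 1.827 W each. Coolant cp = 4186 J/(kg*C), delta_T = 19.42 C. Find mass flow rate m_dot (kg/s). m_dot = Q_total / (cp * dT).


Q_total = 33 * 1.827 = 60.291 W
m_dot = Q_total / (cp * dT) = 60.291 / (4186 * 19.42) = 7.417e-04 kg/s

7.417e-04 kg/s


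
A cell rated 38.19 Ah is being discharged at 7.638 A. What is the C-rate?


C_rate = I / capacity = 7.638 / 38.19 = 0.2C

0.2C


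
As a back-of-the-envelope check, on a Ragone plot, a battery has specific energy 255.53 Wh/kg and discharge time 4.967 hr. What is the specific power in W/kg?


P_specific = E / t = 255.53 / 4.967 = 51.45 W/kg

51.45 W/kg


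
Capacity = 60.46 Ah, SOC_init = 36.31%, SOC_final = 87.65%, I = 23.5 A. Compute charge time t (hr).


delta_Ah = 60.46 * (87.65 - 36.31) / 100 = 31.04 Ah
t = delta_Ah / I = 31.04 / 23.5 = 1.321 hr

1.321 hr


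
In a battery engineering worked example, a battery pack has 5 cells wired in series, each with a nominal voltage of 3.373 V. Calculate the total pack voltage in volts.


Series voltages add: 5 * 3.373 V = 16.865 V

16.865 V


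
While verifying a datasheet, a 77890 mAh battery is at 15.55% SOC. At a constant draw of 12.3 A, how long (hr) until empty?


Convert: C_total = 77890 mAh = 77.89 Ah
Step 1: remaining = SOC/100 * C_total = 15.55/100 * 77.89 = 12.112 Ah
Step 2: t = remaining / I = 12.112 / 12.3 = 0.9847 hr

0.9847 hr


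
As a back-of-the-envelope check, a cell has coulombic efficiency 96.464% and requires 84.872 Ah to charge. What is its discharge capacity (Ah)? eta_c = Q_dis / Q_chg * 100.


Q_dis = eta/100 * Q_chg = 96.464/100 * 84.872 = 81.87 Ah

81.87 Ah


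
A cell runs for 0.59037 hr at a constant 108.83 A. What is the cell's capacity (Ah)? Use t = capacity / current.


C = I * t = 108.83 * 0.59037 = 64.25 Ah

64.25 Ah


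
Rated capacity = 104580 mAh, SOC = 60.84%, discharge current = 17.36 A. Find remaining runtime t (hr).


Convert: C_total = 104580 mAh = 104.58 Ah
Step 1: remaining = SOC/100 * C_total = 60.84/100 * 104.58 = 63.626 Ah
Step 2: t = remaining / I = 63.626 / 17.36 = 3.665 hr

3.665 hr


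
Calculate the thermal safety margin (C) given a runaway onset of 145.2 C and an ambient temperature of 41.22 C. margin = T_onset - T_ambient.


Safety margin = 145.2 C - 41.22 C = 103.98 C

103.98 C


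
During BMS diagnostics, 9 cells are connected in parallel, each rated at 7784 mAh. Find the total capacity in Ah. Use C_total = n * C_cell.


Convert: C_cell = 7784 mAh = 7.784 Ah
C_total = 9 * 7.784 = 70.056 Ah

70.056 Ah


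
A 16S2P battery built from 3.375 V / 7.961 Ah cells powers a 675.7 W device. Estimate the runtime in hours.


Step 1: E_pack = Ns * V_cell * Np * C_cell = 16 * 3.375 * 2 * 7.961 = 859.79 Wh
Step 2: t = E_pack / P = 859.79 / 675.7 = 1.272 hr

1.272 hr


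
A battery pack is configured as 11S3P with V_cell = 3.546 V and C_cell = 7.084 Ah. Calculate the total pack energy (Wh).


V_pack = 11 * 3.546 = 39.006 V
C_pack = 3 * 7.084 = 21.252 Ah
E = V_pack * C_pack = 39.006 * 21.252 = 829.0 Wh

829.0 Wh


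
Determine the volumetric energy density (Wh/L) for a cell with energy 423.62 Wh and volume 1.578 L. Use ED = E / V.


Volumetric ED = 423.62 Wh / 1.578 L = 268.5 Wh/L

268.5 Wh/L


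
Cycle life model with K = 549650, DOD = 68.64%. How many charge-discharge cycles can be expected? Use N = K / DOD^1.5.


Step 1: DOD^1.5 = 68.64^1.5 = 568.68
Step 2: N = 549650 / 568.68 = 966.5 cycles

966.5 cycles


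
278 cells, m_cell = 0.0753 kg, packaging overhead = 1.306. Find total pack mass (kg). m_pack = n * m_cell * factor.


m_pack = n * m_cell * overhead = 278 * 0.0753 * 1.306 = 27.34 kg

27.34 kg


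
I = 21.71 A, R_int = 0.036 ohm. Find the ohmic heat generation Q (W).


Q = I^2 * R = 21.71^2 * 0.036 = 16.97 W

16.97 W


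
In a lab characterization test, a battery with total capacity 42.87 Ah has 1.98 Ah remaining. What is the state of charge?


SOC = (remaining / total) * 100 = (1.98 / 42.87) * 100 = 4.619%

4.619%


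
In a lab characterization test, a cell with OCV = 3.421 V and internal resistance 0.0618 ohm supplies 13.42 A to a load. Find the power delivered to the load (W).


Step 1: V_terminal = OCV - I*R = 3.421 - 13.42 * 0.0618 = 2.5916 V
Step 2: P_out = V_terminal * I = 2.5916 * 13.42 = 34.78 W

34.78 W


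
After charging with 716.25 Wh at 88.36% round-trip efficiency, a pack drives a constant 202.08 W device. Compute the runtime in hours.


Step 1: E_discharge = eta/100 * E_charge = 88.36/100 * 716.25 = 632.88 Wh
Step 2: t = E_discharge / P = 632.88 / 202.08 = 3.132 hr

3.132 hr


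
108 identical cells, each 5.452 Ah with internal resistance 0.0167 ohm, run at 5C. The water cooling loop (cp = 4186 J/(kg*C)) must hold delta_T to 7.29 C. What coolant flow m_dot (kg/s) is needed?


Step 1: I = 5 * 5.452 = 27.26 A
Step 2: Q_cell = I^2 * R = 27.26^2 * 0.0167 = 12.41 W
Step 3: Q_total = 108 * 12.41 = 1340.3 W
Step 4: m_dot = Q_total / (cp * dT) = 1340.3 / (4186 * 7.29) = 0.04392 kg/s

0.04392 kg/s
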